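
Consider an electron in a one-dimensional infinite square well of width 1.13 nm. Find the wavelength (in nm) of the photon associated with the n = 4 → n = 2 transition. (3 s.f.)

λ = 351 nm

E_1 = h²/(8m_eL²) = 4.718×10^-20 J, so ΔE = (4² − 2²)E_1 = 5.662×10^-19 J.
λ = hc/ΔE = (6.626×10^-34·2.998×10^8)/5.662×10^-19 = 3.51×10^-7 m = 351 nm.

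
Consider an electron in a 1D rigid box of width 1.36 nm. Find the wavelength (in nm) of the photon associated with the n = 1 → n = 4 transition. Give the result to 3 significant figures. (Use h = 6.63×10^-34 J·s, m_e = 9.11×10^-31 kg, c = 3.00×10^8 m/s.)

λ = 407 nm

E_1 = h²/(8m_eL²) = 3.261×10^-20 J, so ΔE = (4² − 1²)E_1 = 4.892×10^-19 J.
λ = hc/ΔE = (6.63×10^-34·3.00×10^8)/4.892×10^-19 = 4.07×10^-7 m = 407 nm.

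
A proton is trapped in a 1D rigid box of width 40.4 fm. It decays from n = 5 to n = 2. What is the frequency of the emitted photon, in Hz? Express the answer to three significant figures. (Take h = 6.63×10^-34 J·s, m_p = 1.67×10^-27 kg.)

E_1 = h²/(8m_pL²) = 2.016×10^-14 J and ΔE = (5² − 2²)E_1 = 4.234×10^-13 J.
f = ΔE/h = 4.234×10^-13/6.63×10^-34 = 6.39×10^20 Hz.

f = 6.39×10^20 Hz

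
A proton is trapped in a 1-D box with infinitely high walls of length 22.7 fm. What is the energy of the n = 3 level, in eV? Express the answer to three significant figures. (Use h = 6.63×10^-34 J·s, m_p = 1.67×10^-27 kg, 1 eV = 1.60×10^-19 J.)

E_3 = 3.59×10^6 eV

For an infinite well E_n = n²h²/(8m_pL²), so E_1 = h²/(8m_pL²) = (6.63×10^-34)²/(8·1.67×10^-27·(2.27×10^-14 m)²) = 6.385×10^-14 J.
Then E_3 = 3²·E_1 = 9·6.385×10^-14 J = 5.746×10^-13 J.
Converting, E_3 = 5.746×10^-13 J / (1.60×10^-19 J/eV) = 3.59×10^6 eV.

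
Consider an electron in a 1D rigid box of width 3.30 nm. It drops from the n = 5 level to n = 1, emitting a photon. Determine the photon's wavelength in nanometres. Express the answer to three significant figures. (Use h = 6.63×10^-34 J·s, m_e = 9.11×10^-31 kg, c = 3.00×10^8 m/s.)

E_1 = h²/(8m_eL²) = 5.538×10^-21 J, so ΔE = (5² − 1²)E_1 = 1.329×10^-19 J.
λ = hc/ΔE = (6.63×10^-34·3.00×10^8)/1.329×10^-19 = 1.50×10^-6 m = 1.50×10^3 nm.

λ = 1.50×10^3 nm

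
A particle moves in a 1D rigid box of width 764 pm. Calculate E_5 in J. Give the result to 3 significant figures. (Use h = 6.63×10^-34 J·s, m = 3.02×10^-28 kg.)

For an infinite well E_n = n²h²/(8mL²), so E_1 = h²/(8mL²) = (6.63×10^-34)²/(8·3.02×10^-28·(7.64×10^-10 m)²) = 3.117×10^-22 J.
Then E_5 = 5²·E_1 = 25·3.117×10^-22 J = 7.79×10^-21 J.

E_5 = 7.79×10^-21 J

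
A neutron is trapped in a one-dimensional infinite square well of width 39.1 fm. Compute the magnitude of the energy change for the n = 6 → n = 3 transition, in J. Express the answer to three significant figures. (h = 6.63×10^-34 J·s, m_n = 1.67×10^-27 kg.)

|ΔE| = 5.81×10^-13 J

E_1 = h²/(8m_nL²) = 2.152×10^-14 J.
|ΔE| = |6² − 3²|·E_1 = 27·2.152×10^-14 J = 5.81×10^-13 J.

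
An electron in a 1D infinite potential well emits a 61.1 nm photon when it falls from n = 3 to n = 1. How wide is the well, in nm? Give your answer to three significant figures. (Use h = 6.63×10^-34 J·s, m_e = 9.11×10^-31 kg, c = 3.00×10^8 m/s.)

L = 0.385 nm

The photon carries ΔE = hc/λ = 6.63×10^-34·3.00×10^8/6.11×10^-8 m = 3.255×10^-18 J.
Since ΔE = (3² − 1²)E_1, E_1 = 4.069×10^-19 J, and L = h/√(8m_eE_1) = 3.85×10^-10 m = 0.385 nm.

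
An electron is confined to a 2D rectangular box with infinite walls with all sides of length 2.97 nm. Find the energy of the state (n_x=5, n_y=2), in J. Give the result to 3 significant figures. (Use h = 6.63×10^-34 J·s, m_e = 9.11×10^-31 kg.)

For a 2D rectangular well E = (h²/8m_e)·Σ n_i²/L_i² = (6.63×10^-34)²/(8·9.11×10^-31) · [5²/(2.97 nm)² + 2²/(2.97 nm)²].
Evaluating gives E = 1.98×10^-19 J.

E = 1.98×10^-19 J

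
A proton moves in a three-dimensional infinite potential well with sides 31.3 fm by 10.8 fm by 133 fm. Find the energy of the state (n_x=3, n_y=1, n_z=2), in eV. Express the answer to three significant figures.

For a 3D rectangular well E = (h²/8m_p)·Σ n_i²/L_i² = (6.626×10^-34)²/(8·1.673×10^-27) · [3²/(31.3 fm)² + 1²/(10.8 fm)² + 2²/(133 fm)²].
Evaluating gives E = 5.900×10^-13 J = 3.68×10^6 eV.

E = 3.68×10^6 eV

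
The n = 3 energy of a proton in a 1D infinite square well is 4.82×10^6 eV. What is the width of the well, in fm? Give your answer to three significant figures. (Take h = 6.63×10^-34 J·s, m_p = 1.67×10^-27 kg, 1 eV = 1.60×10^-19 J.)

L = 19.6 fm

From E_n = n²h²/(8m_pL²), L = n·h/√(8m_pE_n).
E_3 = 4.82×10^6 eV = 7.712×10^-13 J, so L = 3·6.63×10^-34/√(8·1.67×10^-27·7.712×10^-13) = 1.96×10^-14 m = 19.6 fm.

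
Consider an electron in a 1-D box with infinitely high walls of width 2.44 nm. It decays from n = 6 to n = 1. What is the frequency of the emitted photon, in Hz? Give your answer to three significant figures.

f = 5.35×10^14 Hz

E_1 = h²/(8m_eL²) = 1.012×10^-20 J and ΔE = (6² − 1²)E_1 = 3.542×10^-19 J.
f = ΔE/h = 3.542×10^-19/6.626×10^-34 = 5.35×10^14 Hz.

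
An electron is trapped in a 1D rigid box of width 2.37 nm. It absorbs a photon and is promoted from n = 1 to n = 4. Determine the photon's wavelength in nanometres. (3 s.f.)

E_1 = h²/(8m_eL²) = 1.073×10^-20 J, so ΔE = (4² − 1²)E_1 = 1.609×10^-19 J.
λ = hc/ΔE = (6.626×10^-34·2.998×10^8)/1.609×10^-19 = 1.23×10^-6 m = 1.23×10^3 nm.

λ = 1.23×10^3 nm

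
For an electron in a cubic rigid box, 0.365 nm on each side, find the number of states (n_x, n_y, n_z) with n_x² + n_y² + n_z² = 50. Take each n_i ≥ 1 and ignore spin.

degeneracy = 6

The level has n_x² + n_y² + n_z² = 50. The ordered positive-integer solutions are (3, 4, 5), (3, 5, 4), (4, 3, 5), (4, 5, 3), (5, 3, 4), (5, 4, 3).
That gives 6 states.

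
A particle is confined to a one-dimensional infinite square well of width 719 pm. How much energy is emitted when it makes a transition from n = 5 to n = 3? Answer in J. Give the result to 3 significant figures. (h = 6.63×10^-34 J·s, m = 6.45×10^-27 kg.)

E_1 = h²/(8mL²) = 1.648×10^-23 J.
|ΔE| = |5² − 3²|·E_1 = 16·1.648×10^-23 J = 2.64×10^-22 J.

|ΔE| = 2.64×10^-22 J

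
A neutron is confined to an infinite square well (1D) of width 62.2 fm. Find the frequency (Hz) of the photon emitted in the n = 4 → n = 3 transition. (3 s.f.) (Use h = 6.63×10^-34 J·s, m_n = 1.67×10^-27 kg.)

f = 8.98×10^19 Hz

E_1 = h²/(8m_nL²) = 8.504×10^-15 J and ΔE = (4² − 3²)E_1 = 5.953×10^-14 J.
f = ΔE/h = 5.953×10^-14/6.63×10^-34 = 8.98×10^19 Hz.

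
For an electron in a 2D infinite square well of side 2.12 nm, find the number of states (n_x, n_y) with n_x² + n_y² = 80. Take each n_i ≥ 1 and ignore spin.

The level has n_x² + n_y² = 80. The ordered positive-integer solutions are (4, 8), (8, 4).
That gives 2 states.

degeneracy = 2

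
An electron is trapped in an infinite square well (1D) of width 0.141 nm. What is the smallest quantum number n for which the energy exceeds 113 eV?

n = 3

E_1 = h²/(8m_eL²) = 3.030×10^-18 J = 18.91 eV.
Need n² > 113/18.91 = 5.976, i.e. n > 2.445.
The smallest integer satisfying this is n = 3.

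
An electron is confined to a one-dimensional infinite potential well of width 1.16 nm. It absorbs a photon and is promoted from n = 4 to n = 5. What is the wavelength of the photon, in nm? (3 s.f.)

E_1 = h²/(8m_eL²) = 4.477×10^-20 J, so ΔE = (5² − 4²)E_1 = 4.029×10^-19 J.
λ = hc/ΔE = (6.626×10^-34·2.998×10^8)/4.029×10^-19 = 4.93×10^-7 m = 493 nm.

λ = 493 nm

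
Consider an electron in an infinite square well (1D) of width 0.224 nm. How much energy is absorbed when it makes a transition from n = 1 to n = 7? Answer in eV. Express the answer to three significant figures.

|ΔE| = 360 eV

E_1 = h²/(8m_eL²) = 1.201×10^-18 J.
|ΔE| = |1² − 7²|·E_1 = 48·1.201×10^-18 J = 5.765×10^-17 J = 360 eV.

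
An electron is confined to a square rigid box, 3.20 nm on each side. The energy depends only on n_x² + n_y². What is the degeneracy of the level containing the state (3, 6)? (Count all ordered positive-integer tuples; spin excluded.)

degeneracy = 2

The level has n_x² + n_y² = 45. The ordered positive-integer solutions are (3, 6), (6, 3).
That gives 2 states.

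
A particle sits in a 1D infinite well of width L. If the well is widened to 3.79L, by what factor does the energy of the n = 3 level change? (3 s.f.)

0.0696

E_n ∝ 1/L², so the energy scales by 1/3.79² = 0.0696.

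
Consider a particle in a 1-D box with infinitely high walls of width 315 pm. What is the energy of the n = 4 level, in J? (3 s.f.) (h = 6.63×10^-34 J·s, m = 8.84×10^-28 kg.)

For an infinite well E_n = n²h²/(8mL²), so E_1 = h²/(8mL²) = (6.63×10^-34)²/(8·8.84×10^-28·(3.15×10^-10 m)²) = 6.264×10^-22 J.
Then E_4 = 4²·E_1 = 16·6.264×10^-22 J = 1.00×10^-20 J.

E_4 = 1.00×10^-20 J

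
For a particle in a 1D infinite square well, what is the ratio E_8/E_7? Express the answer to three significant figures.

E_n ∝ n², so E_8/E_7 = 8²/7² = 64/49 = 1.31.

1.31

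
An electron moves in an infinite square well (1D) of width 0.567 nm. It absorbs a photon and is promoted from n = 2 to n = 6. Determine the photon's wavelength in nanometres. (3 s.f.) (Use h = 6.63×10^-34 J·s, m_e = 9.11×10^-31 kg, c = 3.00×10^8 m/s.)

λ = 33.1 nm

E_1 = h²/(8m_eL²) = 1.876×10^-19 J, so ΔE = (6² − 2²)E_1 = 6.003×10^-18 J.
λ = hc/ΔE = (6.63×10^-34·3.00×10^8)/6.003×10^-18 = 3.31×10^-8 m = 33.1 nm.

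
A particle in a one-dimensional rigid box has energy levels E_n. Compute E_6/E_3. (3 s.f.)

4.00

E_n ∝ n², so E_6/E_3 = 6²/3² = 36/9 = 4.00.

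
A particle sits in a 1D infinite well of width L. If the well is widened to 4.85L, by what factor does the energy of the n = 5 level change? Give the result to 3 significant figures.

E_n ∝ 1/L², so the energy scales by 1/4.85² = 0.0425.

0.0425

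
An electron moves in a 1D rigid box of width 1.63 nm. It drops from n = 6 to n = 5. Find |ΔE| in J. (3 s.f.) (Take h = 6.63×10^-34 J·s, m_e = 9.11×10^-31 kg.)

E_1 = h²/(8m_eL²) = 2.270×10^-20 J.
|ΔE| = |6² − 5²|·E_1 = 11·2.270×10^-20 J = 2.50×10^-19 J.

|ΔE| = 2.50×10^-19 J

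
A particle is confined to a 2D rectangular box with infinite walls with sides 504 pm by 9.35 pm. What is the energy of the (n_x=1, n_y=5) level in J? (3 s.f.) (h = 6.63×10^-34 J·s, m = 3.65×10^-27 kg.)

For a 2D rectangular well E = (h²/8m)·Σ n_i²/L_i² = (6.63×10^-34)²/(8·3.65×10^-27) · [1²/(504 pm)² + 5²/(9.35 pm)²].
Evaluating gives E = 4.30×10^-18 J.

E = 4.30×10^-18 J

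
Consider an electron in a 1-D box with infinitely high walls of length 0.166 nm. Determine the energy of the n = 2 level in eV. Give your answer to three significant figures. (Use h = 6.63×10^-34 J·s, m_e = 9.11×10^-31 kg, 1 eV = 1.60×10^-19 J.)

For an infinite well E_n = n²h²/(8m_eL²), so E_1 = h²/(8m_eL²) = (6.63×10^-34)²/(8·9.11×10^-31·(1.66×10^-10 m)²) = 2.189×10^-18 J.
Then E_2 = 2²·E_1 = 4·2.189×10^-18 J = 8.756×10^-18 J.
Converting, E_2 = 8.756×10^-18 J / (1.60×10^-19 J/eV) = 54.7 eV.

E_2 = 54.7 eV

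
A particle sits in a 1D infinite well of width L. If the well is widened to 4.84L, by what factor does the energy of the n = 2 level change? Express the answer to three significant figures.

0.0427

E_n ∝ 1/L², so the energy scales by 1/4.84² = 0.0427.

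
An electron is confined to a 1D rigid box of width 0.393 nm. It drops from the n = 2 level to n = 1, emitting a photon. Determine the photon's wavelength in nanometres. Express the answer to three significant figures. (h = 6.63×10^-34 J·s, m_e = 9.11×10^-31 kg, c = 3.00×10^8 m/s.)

E_1 = h²/(8m_eL²) = 3.905×10^-19 J, so ΔE = (2² − 1²)E_1 = 1.172×10^-18 J.
λ = hc/ΔE = (6.63×10^-34·3.00×10^8)/1.172×10^-18 = 1.70×10^-7 m = 170 nm.

λ = 170 nm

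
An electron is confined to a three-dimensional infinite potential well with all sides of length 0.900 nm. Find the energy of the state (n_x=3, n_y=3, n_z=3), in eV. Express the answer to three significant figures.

E = 12.5 eV

For a 3D rectangular well E = (h²/8m_e)·Σ n_i²/L_i² = (6.626×10^-34)²/(8·9.109×10^-31) · [3²/(0.900 nm)² + 3²/(0.900 nm)² + 3²/(0.900 nm)²].
Evaluating gives E = 2.008×10^-18 J = 12.5 eV.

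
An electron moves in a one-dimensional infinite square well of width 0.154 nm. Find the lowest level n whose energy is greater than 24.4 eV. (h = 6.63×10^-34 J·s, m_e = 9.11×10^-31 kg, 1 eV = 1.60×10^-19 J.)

n = 2

E_1 = h²/(8m_eL²) = 2.543×10^-18 J = 15.89 eV.
Need n² > 24.4/15.89 = 1.536, i.e. n > 1.239.
The smallest integer satisfying this is n = 2.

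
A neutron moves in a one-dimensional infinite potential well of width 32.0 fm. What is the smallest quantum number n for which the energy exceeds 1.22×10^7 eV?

n = 8

E_1 = h²/(8m_nL²) = 3.200×10^-14 J = 1.998×10^5 eV.
Need n² > 1.22×10^7/1.998×10^5 = 61.06, i.e. n > 7.814.
The smallest integer satisfying this is n = 8.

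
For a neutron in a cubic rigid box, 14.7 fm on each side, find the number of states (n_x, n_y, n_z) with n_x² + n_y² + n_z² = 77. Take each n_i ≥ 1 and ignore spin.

The level has n_x² + n_y² + n_z² = 77. The ordered positive-integer solutions are (2, 3, 8), (2, 8, 3), (3, 2, 8), (3, 8, 2), (4, 5, 6), (4, 6, 5), (5, 4, 6), (5, 6, 4), (6, 4, 5), (6, 5, 4), (8, 2, 3), (8, 3, 2).
That gives 12 states.

degeneracy = 12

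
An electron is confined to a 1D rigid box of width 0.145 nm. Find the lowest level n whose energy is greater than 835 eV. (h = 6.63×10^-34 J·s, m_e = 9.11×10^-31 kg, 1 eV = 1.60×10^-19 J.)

n = 7

E_1 = h²/(8m_eL²) = 2.869×10^-18 J = 17.93 eV.
Need n² > 835/17.93 = 46.57, i.e. n > 6.824.
The smallest integer satisfying this is n = 7.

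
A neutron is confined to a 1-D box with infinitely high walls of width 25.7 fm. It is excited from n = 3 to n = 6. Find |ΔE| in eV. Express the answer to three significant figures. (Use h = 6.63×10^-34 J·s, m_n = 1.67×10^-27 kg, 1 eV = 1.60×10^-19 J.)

|ΔE| = 8.41×10^6 eV

E_1 = h²/(8m_nL²) = 4.981×10^-14 J.
|ΔE| = |3² − 6²|·E_1 = 27·4.981×10^-14 J = 1.345×10^-12 J = 8.41×10^6 eV.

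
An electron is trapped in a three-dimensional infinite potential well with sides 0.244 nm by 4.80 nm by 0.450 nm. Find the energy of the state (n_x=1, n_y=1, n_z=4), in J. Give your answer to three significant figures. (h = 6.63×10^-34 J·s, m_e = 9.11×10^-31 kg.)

E = 5.78×10^-18 J

For a 3D rectangular well E = (h²/8m_e)·Σ n_i²/L_i² = (6.63×10^-34)²/(8·9.11×10^-31) · [1²/(0.244 nm)² + 1²/(4.80 nm)² + 4²/(0.450 nm)²].
Evaluating gives E = 5.78×10^-18 J.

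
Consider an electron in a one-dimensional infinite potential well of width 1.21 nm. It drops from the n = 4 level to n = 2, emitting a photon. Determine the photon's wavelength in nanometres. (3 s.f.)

λ = 402 nm

E_1 = h²/(8m_eL²) = 4.115×10^-20 J, so ΔE = (4² − 2²)E_1 = 4.938×10^-19 J.
λ = hc/ΔE = (6.626×10^-34·2.998×10^8)/4.938×10^-19 = 4.02×10^-7 m = 402 nm.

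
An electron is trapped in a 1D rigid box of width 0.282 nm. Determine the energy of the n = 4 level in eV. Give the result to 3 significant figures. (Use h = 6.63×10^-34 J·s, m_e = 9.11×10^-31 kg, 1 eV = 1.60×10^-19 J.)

For an infinite well E_n = n²h²/(8m_eL²), so E_1 = h²/(8m_eL²) = (6.63×10^-34)²/(8·9.11×10^-31·(2.82×10^-10 m)²) = 7.584×10^-19 J.
Then E_4 = 4²·E_1 = 16·7.584×10^-19 J = 1.213×10^-17 J.
Converting, E_4 = 1.213×10^-17 J / (1.60×10^-19 J/eV) = 75.8 eV.

E_4 = 75.8 eV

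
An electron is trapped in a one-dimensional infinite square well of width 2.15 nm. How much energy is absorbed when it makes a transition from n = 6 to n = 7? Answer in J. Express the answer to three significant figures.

|ΔE| = 1.69×10^-19 J

E_1 = h²/(8m_eL²) = 1.303×10^-20 J.
|ΔE| = |6² − 7²|·E_1 = 13·1.303×10^-20 J = 1.69×10^-19 J.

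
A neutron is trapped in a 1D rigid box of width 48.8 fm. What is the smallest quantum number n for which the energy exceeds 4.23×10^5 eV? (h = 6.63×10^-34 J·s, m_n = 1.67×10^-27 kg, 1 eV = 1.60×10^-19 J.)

n = 3

E_1 = h²/(8m_nL²) = 1.382×10^-14 J = 8.638×10^4 eV.
Need n² > 4.23×10^5/8.638×10^4 = 4.897, i.e. n > 2.213.
The smallest integer satisfying this is n = 3.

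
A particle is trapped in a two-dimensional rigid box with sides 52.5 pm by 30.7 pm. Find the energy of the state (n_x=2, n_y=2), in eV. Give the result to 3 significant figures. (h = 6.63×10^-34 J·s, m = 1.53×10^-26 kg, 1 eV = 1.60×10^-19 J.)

E = 0.128 eV

For a 2D rectangular well E = (h²/8m)·Σ n_i²/L_i² = (6.63×10^-34)²/(8·1.53×10^-26) · [2²/(52.5 pm)² + 2²/(30.7 pm)²].
Evaluating gives E = 2.045×10^-20 J = 0.128 eV.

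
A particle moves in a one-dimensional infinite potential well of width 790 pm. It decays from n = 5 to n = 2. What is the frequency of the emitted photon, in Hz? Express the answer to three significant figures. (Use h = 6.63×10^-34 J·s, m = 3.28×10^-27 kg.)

E_1 = h²/(8mL²) = 2.684×10^-23 J and ΔE = (5² − 2²)E_1 = 5.636×10^-22 J.
f = ΔE/h = 5.636×10^-22/6.63×10^-34 = 8.50×10^11 Hz.

f = 8.50×10^11 Hz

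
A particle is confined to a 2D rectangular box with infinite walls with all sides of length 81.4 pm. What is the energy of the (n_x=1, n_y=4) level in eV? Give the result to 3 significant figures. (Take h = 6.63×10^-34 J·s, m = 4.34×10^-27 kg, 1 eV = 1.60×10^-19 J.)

For a 2D rectangular well E = (h²/8m)·Σ n_i²/L_i² = (6.63×10^-34)²/(8·4.34×10^-27) · [1²/(81.4 pm)² + 4²/(81.4 pm)²].
Evaluating gives E = 3.248×10^-20 J = 0.203 eV.

E = 0.203 eV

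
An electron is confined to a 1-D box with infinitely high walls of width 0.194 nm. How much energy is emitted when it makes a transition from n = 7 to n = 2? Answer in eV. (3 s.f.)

|ΔE| = 450 eV

E_1 = h²/(8m_eL²) = 1.601×10^-18 J.
|ΔE| = |7² − 2²|·E_1 = 45·1.601×10^-18 J = 7.204×10^-17 J = 450 eV.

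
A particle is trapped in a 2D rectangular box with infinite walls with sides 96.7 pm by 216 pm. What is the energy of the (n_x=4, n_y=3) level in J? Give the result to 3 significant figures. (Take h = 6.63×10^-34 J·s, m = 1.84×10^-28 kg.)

E = 5.69×10^-19 J

For a 2D rectangular well E = (h²/8m)·Σ n_i²/L_i² = (6.63×10^-34)²/(8·1.84×10^-28) · [4²/(96.7 pm)² + 3²/(216 pm)²].
Evaluating gives E = 5.69×10^-19 J.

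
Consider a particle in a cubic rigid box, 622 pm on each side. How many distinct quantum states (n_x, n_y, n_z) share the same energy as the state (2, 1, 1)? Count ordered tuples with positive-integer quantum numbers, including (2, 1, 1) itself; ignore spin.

degeneracy = 3

The level has n_x² + n_y² + n_z² = 6. The ordered positive-integer solutions are (1, 1, 2), (1, 2, 1), (2, 1, 1).
That gives 3 states.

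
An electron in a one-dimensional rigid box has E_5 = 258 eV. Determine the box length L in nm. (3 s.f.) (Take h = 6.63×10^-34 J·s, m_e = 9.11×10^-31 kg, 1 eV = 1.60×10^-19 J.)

L = 0.191 nm

From E_n = n²h²/(8m_eL²), L = n·h/√(8m_eE_n).
E_5 = 258 eV = 4.128×10^-17 J, so L = 5·6.63×10^-34/√(8·9.11×10^-31·4.128×10^-17) = 1.91×10^-10 m = 0.191 nm.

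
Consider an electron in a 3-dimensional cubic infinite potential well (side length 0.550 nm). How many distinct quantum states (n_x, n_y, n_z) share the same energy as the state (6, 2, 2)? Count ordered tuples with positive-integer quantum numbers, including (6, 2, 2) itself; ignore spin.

The level has n_x² + n_y² + n_z² = 44. The ordered positive-integer solutions are (2, 2, 6), (2, 6, 2), (6, 2, 2).
That gives 3 states.

degeneracy = 3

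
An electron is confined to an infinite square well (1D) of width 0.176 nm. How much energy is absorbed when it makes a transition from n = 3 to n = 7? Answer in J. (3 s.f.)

|ΔE| = 7.78×10^-17 J

E_1 = h²/(8m_eL²) = 1.945×10^-18 J.
|ΔE| = |3² − 7²|·E_1 = 40·1.945×10^-18 J = 7.78×10^-17 J.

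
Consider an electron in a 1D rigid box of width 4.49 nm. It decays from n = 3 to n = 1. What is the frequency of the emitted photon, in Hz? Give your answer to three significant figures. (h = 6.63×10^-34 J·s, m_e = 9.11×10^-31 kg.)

f = 3.61×10^13 Hz

E_1 = h²/(8m_eL²) = 2.992×10^-21 J and ΔE = (3² − 1²)E_1 = 2.394×10^-20 J.
f = ΔE/h = 2.394×10^-20/6.63×10^-34 = 3.61×10^13 Hz.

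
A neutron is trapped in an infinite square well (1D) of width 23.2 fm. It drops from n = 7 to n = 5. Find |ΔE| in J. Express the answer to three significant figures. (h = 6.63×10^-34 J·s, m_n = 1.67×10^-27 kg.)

E_1 = h²/(8m_nL²) = 6.113×10^-14 J.
|ΔE| = |7² − 5²|·E_1 = 24·6.113×10^-14 J = 1.47×10^-12 J.

|ΔE| = 1.47×10^-12 J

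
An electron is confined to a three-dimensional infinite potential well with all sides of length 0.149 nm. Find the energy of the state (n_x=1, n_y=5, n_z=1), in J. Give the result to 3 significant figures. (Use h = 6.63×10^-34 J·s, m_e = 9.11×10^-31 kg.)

E = 7.34×10^-17 J

For a 3D rectangular well E = (h²/8m_e)·Σ n_i²/L_i² = (6.63×10^-34)²/(8·9.11×10^-31) · [1²/(0.149 nm)² + 5²/(0.149 nm)² + 1²/(0.149 nm)²].
Evaluating gives E = 7.34×10^-17 J.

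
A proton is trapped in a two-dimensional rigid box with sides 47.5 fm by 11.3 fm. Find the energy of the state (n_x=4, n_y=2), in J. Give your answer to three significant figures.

For a 2D rectangular well E = (h²/8m_p)·Σ n_i²/L_i² = (6.626×10^-34)²/(8·1.673×10^-27) · [4²/(47.5 fm)² + 2²/(11.3 fm)²].
Evaluating gives E = 1.26×10^-12 J.

E = 1.26×10^-12 J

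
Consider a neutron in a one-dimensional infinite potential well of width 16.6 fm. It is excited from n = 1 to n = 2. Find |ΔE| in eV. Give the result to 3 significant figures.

E_1 = h²/(8m_nL²) = 1.189×10^-13 J.
|ΔE| = |1² − 2²|·E_1 = 3·1.189×10^-13 J = 3.567×10^-13 J = 2.23×10^6 eV.

|ΔE| = 2.23×10^6 eV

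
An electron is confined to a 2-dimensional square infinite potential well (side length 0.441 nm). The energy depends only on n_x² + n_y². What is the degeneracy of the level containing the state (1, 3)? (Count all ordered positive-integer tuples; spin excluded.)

degeneracy = 2

The level has n_x² + n_y² = 10. The ordered positive-integer solutions are (1, 3), (3, 1).
That gives 2 states.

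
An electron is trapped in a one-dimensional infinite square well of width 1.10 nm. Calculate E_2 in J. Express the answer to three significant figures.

E_2 = 1.99×10^-19 J

For an infinite well E_n = n²h²/(8m_eL²), so E_1 = h²/(8m_eL²) = (6.626×10^-34)²/(8·9.109×10^-31·(1.10×10^-9 m)²) = 4.979×10^-20 J.
Then E_2 = 2²·E_1 = 4·4.979×10^-20 J = 1.99×10^-19 J.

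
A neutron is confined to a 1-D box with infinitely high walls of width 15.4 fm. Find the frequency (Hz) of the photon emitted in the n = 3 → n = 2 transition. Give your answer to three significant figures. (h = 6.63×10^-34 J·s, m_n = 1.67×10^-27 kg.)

E_1 = h²/(8m_nL²) = 1.387×10^-13 J and ΔE = (3² − 2²)E_1 = 6.935×10^-13 J.
f = ΔE/h = 6.935×10^-13/6.63×10^-34 = 1.05×10^21 Hz.

f = 1.05×10^21 Hz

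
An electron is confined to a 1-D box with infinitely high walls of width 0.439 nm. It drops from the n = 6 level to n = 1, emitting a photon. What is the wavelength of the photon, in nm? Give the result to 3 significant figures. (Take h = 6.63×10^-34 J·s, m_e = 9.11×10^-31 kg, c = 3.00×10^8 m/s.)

λ = 18.2 nm

E_1 = h²/(8m_eL²) = 3.130×10^-19 J, so ΔE = (6² − 1²)E_1 = 1.095×10^-17 J.
λ = hc/ΔE = (6.63×10^-34·3.00×10^8)/1.095×10^-17 = 1.82×10^-8 m = 18.2 nm.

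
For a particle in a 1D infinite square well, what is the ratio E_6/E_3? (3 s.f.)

E_n ∝ n², so E_6/E_3 = 6²/3² = 36/9 = 4.00.

4.00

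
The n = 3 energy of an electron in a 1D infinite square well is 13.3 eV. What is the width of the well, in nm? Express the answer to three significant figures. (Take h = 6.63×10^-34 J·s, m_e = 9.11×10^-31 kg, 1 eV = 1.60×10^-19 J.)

From E_n = n²h²/(8m_eL²), L = n·h/√(8m_eE_n).
E_3 = 13.3 eV = 2.128×10^-18 J, so L = 3·6.63×10^-34/√(8·9.11×10^-31·2.128×10^-18) = 5.05×10^-10 m = 0.505 nm.

L = 0.505 nm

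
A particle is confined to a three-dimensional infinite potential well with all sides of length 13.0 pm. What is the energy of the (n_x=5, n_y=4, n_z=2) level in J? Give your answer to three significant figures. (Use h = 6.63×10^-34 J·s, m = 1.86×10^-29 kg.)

E = 7.87×10^-16 J

For a 3D rectangular well E = (h²/8m)·Σ n_i²/L_i² = (6.63×10^-34)²/(8·1.86×10^-29) · [5²/(13.0 pm)² + 4²/(13.0 pm)² + 2²/(13.0 pm)²].
Evaluating gives E = 7.87×10^-16 J.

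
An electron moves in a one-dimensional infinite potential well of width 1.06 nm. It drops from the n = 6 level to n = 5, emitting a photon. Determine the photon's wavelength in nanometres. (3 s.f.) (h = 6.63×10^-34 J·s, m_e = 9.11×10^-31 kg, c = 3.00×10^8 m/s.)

λ = 337 nm

E_1 = h²/(8m_eL²) = 5.368×10^-20 J, so ΔE = (6² − 5²)E_1 = 5.905×10^-19 J.
λ = hc/ΔE = (6.63×10^-34·3.00×10^8)/5.905×10^-19 = 3.37×10^-7 m = 337 nm.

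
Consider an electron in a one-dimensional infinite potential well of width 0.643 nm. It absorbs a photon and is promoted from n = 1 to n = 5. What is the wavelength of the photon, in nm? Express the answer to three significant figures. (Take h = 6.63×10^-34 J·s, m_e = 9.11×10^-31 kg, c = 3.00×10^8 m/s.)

λ = 56.8 nm

E_1 = h²/(8m_eL²) = 1.459×10^-19 J, so ΔE = (5² − 1²)E_1 = 3.502×10^-18 J.
λ = hc/ΔE = (6.63×10^-34·3.00×10^8)/3.502×10^-18 = 5.68×10^-8 m = 56.8 nm.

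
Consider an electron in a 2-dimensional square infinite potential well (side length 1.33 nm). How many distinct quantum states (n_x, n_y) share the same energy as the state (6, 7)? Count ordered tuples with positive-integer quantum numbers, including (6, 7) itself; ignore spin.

The level has n_x² + n_y² = 85. The ordered positive-integer solutions are (2, 9), (6, 7), (7, 6), (9, 2).
That gives 4 states.

degeneracy = 4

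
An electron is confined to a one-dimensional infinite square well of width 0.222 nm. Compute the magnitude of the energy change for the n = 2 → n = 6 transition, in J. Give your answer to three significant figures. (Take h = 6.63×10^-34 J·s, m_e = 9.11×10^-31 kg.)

|ΔE| = 3.92×10^-17 J

E_1 = h²/(8m_eL²) = 1.224×10^-18 J.
|ΔE| = |2² − 6²|·E_1 = 32·1.224×10^-18 J = 3.92×10^-17 J.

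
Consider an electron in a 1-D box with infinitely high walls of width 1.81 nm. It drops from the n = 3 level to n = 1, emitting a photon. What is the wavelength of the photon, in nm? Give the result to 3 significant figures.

E_1 = h²/(8m_eL²) = 1.839×10^-20 J, so ΔE = (3² − 1²)E_1 = 1.471×10^-19 J.
λ = hc/ΔE = (6.626×10^-34·2.998×10^8)/1.471×10^-19 = 1.35×10^-6 m = 1.35×10^3 nm.

λ = 1.35×10^3 nm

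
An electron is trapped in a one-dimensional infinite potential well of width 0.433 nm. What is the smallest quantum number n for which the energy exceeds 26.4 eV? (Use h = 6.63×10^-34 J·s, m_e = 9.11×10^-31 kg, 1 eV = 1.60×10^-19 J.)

E_1 = h²/(8m_eL²) = 3.217×10^-19 J = 2.011 eV.
Need n² > 26.4/2.011 = 13.13, i.e. n > 3.624.
The smallest integer satisfying this is n = 4.

n = 4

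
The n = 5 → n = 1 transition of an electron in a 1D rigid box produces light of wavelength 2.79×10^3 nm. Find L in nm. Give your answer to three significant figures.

L = 4.51 nm

The photon carries ΔE = hc/λ = 6.626×10^-34·2.998×10^8/2.79×10^-6 m = 7.120×10^-20 J.
Since ΔE = (5² − 1²)E_1, E_1 = 2.967×10^-21 J, and L = h/√(8m_eE_1) = 4.51×10^-9 m = 4.51 nm.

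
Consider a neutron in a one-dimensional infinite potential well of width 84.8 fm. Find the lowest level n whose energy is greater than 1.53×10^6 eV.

n = 8

E_1 = h²/(8m_nL²) = 4.556×10^-15 J = 2.844×10^4 eV.
Need n² > 1.53×10^6/2.844×10^4 = 53.80, i.e. n > 7.335.
The smallest integer satisfying this is n = 8.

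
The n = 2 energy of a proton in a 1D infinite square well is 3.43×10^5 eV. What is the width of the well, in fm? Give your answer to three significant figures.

L = 48.9 fm

From E_n = n²h²/(8m_pL²), L = n·h/√(8m_pE_n).
E_2 = 3.43×10^5 eV = 5.495×10^-14 J, so L = 2·6.626×10^-34/√(8·1.673×10^-27·5.495×10^-14) = 4.89×10^-14 m = 48.9 fm.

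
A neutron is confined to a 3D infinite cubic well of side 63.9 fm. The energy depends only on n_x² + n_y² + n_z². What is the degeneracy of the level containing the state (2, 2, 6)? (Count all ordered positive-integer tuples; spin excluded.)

degeneracy = 3

The level has n_x² + n_y² + n_z² = 44. The ordered positive-integer solutions are (2, 2, 6), (2, 6, 2), (6, 2, 2).
That gives 3 states.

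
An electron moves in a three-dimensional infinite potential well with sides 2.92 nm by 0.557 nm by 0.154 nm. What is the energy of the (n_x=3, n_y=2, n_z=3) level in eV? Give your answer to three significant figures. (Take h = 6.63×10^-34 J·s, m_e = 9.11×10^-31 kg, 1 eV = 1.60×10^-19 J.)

For a 3D rectangular well E = (h²/8m_e)·Σ n_i²/L_i² = (6.63×10^-34)²/(8·9.11×10^-31) · [3²/(2.92 nm)² + 2²/(0.557 nm)² + 3²/(0.154 nm)²].
Evaluating gives E = 2.373×10^-17 J = 148 eV.

E = 148 eV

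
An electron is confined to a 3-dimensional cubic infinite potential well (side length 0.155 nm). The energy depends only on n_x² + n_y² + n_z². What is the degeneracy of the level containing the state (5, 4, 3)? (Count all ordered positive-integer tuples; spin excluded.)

The level has n_x² + n_y² + n_z² = 50. The ordered positive-integer solutions are (3, 4, 5), (3, 5, 4), (4, 3, 5), (4, 5, 3), (5, 3, 4), (5, 4, 3).
That gives 6 states.

degeneracy = 6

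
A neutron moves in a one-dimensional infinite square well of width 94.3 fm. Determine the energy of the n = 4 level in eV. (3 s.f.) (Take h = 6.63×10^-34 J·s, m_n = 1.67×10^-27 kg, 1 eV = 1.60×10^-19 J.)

E_4 = 3.70×10^5 eV

For an infinite well E_n = n²h²/(8m_nL²), so E_1 = h²/(8m_nL²) = (6.63×10^-34)²/(8·1.67×10^-27·(9.43×10^-14 m)²) = 3.700×10^-15 J.
Then E_4 = 4²·E_1 = 16·3.700×10^-15 J = 5.920×10^-14 J.
Converting, E_4 = 5.920×10^-14 J / (1.60×10^-19 J/eV) = 3.70×10^5 eV.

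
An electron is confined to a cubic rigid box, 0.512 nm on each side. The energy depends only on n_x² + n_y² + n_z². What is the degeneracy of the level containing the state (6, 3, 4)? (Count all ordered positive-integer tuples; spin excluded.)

The level has n_x² + n_y² + n_z² = 61. The ordered positive-integer solutions are (3, 4, 6), (3, 6, 4), (4, 3, 6), (4, 6, 3), (6, 3, 4), (6, 4, 3).
That gives 6 states.

degeneracy = 6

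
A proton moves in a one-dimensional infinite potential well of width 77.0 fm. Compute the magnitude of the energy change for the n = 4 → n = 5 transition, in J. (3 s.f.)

E_1 = h²/(8m_pL²) = 5.533×10^-15 J.
|ΔE| = |4² − 5²|·E_1 = 9·5.533×10^-15 J = 4.98×10^-14 J.

|ΔE| = 4.98×10^-14 J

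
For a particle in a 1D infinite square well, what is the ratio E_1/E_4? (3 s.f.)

E_n ∝ n², so E_1/E_4 = 1²/4² = 1/16 = 0.0625.

0.0625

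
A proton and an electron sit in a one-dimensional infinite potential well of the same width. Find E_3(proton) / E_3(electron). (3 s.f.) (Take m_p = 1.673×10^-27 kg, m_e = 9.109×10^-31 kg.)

5.44×10^-4

E_n ∝ 1/m at fixed n and L, so the ratio is m_e/m_p = 9.109×10^-31/1.673×10^-27 = 5.44×10^-4.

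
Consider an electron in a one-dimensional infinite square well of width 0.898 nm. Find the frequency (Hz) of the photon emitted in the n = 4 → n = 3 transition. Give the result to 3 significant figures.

E_1 = h²/(8m_eL²) = 7.471×10^-20 J and ΔE = (4² − 3²)E_1 = 5.230×10^-19 J.
f = ΔE/h = 5.230×10^-19/6.626×10^-34 = 7.89×10^14 Hz.

f = 7.89×10^14 Hz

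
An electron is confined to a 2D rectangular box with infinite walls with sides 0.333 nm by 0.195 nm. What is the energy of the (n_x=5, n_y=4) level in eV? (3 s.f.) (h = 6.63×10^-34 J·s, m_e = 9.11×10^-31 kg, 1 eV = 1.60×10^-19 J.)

For a 2D rectangular well E = (h²/8m_e)·Σ n_i²/L_i² = (6.63×10^-34)²/(8·9.11×10^-31) · [5²/(0.333 nm)² + 4²/(0.195 nm)²].
Evaluating gives E = 3.898×10^-17 J = 244 eV.

E = 244 eV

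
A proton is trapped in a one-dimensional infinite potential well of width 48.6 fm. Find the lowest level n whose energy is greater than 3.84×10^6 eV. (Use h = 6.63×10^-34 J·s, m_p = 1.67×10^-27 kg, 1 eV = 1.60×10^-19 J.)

E_1 = h²/(8m_pL²) = 1.393×10^-14 J = 8.706×10^4 eV.
Need n² > 3.84×10^6/8.706×10^4 = 44.11, i.e. n > 6.642.
The smallest integer satisfying this is n = 7.

n = 7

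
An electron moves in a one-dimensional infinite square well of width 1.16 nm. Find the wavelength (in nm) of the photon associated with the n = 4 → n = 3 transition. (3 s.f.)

E_1 = h²/(8m_eL²) = 4.477×10^-20 J, so ΔE = (4² − 3²)E_1 = 3.134×10^-19 J.
λ = hc/ΔE = (6.626×10^-34·2.998×10^8)/3.134×10^-19 = 6.34×10^-7 m = 634 nm.

λ = 634 nm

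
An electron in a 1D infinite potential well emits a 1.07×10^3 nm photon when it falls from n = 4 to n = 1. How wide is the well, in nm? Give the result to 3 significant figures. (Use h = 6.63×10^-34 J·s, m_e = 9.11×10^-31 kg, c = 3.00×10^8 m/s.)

The photon carries ΔE = hc/λ = 6.63×10^-34·3.00×10^8/1.07×10^-6 m = 1.859×10^-19 J.
Since ΔE = (4² − 1²)E_1, E_1 = 1.239×10^-20 J, and L = h/√(8m_eE_1) = 2.21×10^-9 m = 2.21 nm.

L = 2.21 nm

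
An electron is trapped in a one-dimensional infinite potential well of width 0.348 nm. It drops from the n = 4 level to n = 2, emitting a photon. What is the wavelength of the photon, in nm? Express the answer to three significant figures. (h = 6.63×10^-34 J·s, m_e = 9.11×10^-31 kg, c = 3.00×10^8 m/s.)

E_1 = h²/(8m_eL²) = 4.980×10^-19 J, so ΔE = (4² − 2²)E_1 = 5.976×10^-18 J.
λ = hc/ΔE = (6.63×10^-34·3.00×10^8)/5.976×10^-18 = 3.33×10^-8 m = 33.3 nm.

λ = 33.3 nm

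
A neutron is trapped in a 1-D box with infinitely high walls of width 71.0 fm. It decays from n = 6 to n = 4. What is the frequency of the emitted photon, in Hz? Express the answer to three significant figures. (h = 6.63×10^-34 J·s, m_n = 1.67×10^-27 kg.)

E_1 = h²/(8m_nL²) = 6.527×10^-15 J and ΔE = (6² − 4²)E_1 = 1.305×10^-13 J.
f = ΔE/h = 1.305×10^-13/6.63×10^-34 = 1.97×10^20 Hz.

f = 1.97×10^20 Hz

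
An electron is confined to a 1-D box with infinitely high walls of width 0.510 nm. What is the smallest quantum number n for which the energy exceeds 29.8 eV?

n = 5

E_1 = h²/(8m_eL²) = 2.316×10^-19 J = 1.446 eV.
Need n² > 29.8/1.446 = 20.61, i.e. n > 4.540.
The smallest integer satisfying this is n = 5.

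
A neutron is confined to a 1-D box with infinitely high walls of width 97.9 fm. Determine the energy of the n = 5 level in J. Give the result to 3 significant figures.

E_5 = 8.55×10^-14 J

For an infinite well E_n = n²h²/(8m_nL²), so E_1 = h²/(8m_nL²) = (6.626×10^-34)²/(8·1.675×10^-27·(9.79×10^-14 m)²) = 3.418×10^-15 J.
Then E_5 = 5²·E_1 = 25·3.418×10^-15 J = 8.55×10^-14 J.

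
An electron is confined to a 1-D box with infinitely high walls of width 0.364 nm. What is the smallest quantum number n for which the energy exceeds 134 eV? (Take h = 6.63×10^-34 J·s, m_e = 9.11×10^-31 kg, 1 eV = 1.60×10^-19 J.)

E_1 = h²/(8m_eL²) = 4.552×10^-19 J = 2.845 eV.
Need n² > 134/2.845 = 47.10, i.e. n > 6.863.
The smallest integer satisfying this is n = 7.

n = 7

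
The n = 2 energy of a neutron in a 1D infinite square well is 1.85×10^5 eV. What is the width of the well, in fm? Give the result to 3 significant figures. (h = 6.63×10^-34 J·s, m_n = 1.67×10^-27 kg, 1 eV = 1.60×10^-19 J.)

From E_n = n²h²/(8m_nL²), L = n·h/√(8m_nE_n).
E_2 = 1.85×10^5 eV = 2.960×10^-14 J, so L = 2·6.63×10^-34/√(8·1.67×10^-27·2.960×10^-14) = 6.67×10^-14 m = 66.7 fm.

L = 66.7 fm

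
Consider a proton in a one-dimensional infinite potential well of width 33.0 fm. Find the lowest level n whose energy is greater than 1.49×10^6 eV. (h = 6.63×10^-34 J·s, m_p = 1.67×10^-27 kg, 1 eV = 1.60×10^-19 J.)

n = 3

E_1 = h²/(8m_pL²) = 3.021×10^-14 J = 1.888×10^5 eV.
Need n² > 1.49×10^6/1.888×10^5 = 7.892, i.e. n > 2.809.
The smallest integer satisfying this is n = 3.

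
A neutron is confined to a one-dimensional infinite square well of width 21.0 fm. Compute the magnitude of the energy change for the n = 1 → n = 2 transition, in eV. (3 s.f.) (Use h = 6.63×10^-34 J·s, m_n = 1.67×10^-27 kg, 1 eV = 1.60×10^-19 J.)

|ΔE| = 1.40×10^6 eV

E_1 = h²/(8m_nL²) = 7.461×10^-14 J.
|ΔE| = |1² − 2²|·E_1 = 3·7.461×10^-14 J = 2.238×10^-13 J = 1.40×10^6 eV.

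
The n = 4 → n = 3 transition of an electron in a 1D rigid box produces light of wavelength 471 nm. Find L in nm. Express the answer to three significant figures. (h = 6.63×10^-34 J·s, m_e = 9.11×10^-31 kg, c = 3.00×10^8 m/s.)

L = 1.00 nm

The photon carries ΔE = hc/λ = 6.63×10^-34·3.00×10^8/4.71×10^-7 m = 4.223×10^-19 J.
Since ΔE = (4² − 3²)E_1, E_1 = 6.033×10^-20 J, and L = h/√(8m_eE_1) = 1.00×10^-9 m = 1.00 nm.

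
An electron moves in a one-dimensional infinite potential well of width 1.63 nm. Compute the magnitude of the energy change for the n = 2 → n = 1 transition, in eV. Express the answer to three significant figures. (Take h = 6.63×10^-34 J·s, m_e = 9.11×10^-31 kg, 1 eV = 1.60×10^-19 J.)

E_1 = h²/(8m_eL²) = 2.270×10^-20 J.
|ΔE| = |2² − 1²|·E_1 = 3·2.270×10^-20 J = 6.810×10^-20 J = 0.426 eV.

|ΔE| = 0.426 eV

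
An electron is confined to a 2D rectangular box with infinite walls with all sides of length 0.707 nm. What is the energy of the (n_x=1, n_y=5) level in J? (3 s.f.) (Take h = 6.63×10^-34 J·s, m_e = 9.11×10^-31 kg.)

E = 3.14×10^-18 J

For a 2D rectangular well E = (h²/8m_e)·Σ n_i²/L_i² = (6.63×10^-34)²/(8·9.11×10^-31) · [1²/(0.707 nm)² + 5²/(0.707 nm)²].
Evaluating gives E = 3.14×10^-18 J.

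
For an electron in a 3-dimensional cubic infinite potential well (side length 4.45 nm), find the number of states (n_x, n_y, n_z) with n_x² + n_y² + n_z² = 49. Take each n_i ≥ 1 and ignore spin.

The level has n_x² + n_y² + n_z² = 49. The ordered positive-integer solutions are (2, 3, 6), (2, 6, 3), (3, 2, 6), (3, 6, 2), (6, 2, 3), (6, 3, 2).
That gives 6 states.

degeneracy = 6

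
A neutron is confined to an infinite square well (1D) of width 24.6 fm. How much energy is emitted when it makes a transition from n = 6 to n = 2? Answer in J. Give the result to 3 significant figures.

E_1 = h²/(8m_nL²) = 5.414×10^-14 J.
|ΔE| = |6² − 2²|·E_1 = 32·5.414×10^-14 J = 1.73×10^-12 J.

|ΔE| = 1.73×10^-12 J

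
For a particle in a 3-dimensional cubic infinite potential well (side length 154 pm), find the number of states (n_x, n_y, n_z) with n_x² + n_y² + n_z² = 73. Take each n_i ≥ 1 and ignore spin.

The level has n_x² + n_y² + n_z² = 73. The ordered positive-integer solutions are (1, 6, 6), (6, 1, 6), (6, 6, 1).
That gives 3 states.

degeneracy = 3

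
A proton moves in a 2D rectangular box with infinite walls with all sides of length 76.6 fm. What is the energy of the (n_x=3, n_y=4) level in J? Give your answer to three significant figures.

For a 2D rectangular well E = (h²/8m_p)·Σ n_i²/L_i² = (6.626×10^-34)²/(8·1.673×10^-27) · [3²/(76.6 fm)² + 4²/(76.6 fm)²].
Evaluating gives E = 1.40×10^-13 J.

E = 1.40×10^-13 J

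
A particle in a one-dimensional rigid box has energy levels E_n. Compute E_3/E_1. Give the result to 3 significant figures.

9.00

E_n ∝ n², so E_3/E_1 = 3²/1² = 9/1 = 9.00.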